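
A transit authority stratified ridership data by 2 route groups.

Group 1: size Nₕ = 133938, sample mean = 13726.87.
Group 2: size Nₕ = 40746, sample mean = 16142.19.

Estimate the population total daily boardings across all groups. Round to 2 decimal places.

Estimate total by summing Nₕ·x̄ₕ over strata.
133938·13726.87 + 40746·16142.19 = 1838549514.06 + 657729673.74 = 2496279187.80.

2496279187.80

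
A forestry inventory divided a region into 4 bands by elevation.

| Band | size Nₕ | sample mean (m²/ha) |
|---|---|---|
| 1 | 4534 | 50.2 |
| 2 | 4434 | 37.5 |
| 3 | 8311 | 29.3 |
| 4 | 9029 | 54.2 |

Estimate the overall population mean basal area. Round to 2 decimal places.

42.83

N = 26308; weights Wₕ = Nₕ/N = (0.1723, 0.1685, 0.3159, 0.3432).
x̄_st = Σ Wₕ·x̄ₕ = 0.1723·50.2 + 0.1685·37.5 + 0.3159·29.3 + 0.3432·54.2 ≈ 42.8298...
→ 42.83.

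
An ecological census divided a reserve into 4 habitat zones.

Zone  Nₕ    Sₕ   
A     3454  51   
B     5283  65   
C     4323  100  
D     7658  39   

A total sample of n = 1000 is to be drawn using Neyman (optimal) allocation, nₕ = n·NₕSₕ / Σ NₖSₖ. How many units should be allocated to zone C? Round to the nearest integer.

Σ NₕSₕ = 3454·51 + 5283·65 + 4323·100 + 7658·39 = 1250511.
Share for C: 432300/1250511 = 0.34570.
n_C = 1000 × 0.34570 = 345.699... → 346.

346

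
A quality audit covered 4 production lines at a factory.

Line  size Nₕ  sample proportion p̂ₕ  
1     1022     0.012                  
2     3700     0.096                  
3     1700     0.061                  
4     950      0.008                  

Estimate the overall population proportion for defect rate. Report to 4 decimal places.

Wₕ = Nₕ/N with N = 7372: 0.1386, 0.5019, 0.2306, 0.1289.
p̂_st = 0.1386·0.012 + 0.5019·0.096 + 0.2306·0.061 + 0.1289·0.008 ≈ 0.064944... → 0.0649.

0.0649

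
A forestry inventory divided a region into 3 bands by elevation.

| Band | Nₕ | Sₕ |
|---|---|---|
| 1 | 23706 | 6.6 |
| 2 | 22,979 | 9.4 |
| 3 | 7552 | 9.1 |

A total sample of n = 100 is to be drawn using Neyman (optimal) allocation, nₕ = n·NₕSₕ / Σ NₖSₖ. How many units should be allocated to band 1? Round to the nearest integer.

35

Σ NₕSₕ = 23706·6.6 + 22979·9.4 + 7552·9.1 = 441185.4.
Share for 1: 156459.6/441185.4 = 0.35463.
n_1 = 100 × 0.35463 = 35.463... → 35.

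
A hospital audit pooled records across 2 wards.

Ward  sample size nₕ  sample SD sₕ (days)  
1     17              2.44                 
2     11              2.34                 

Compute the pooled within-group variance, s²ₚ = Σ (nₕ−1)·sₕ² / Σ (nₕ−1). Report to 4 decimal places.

5.7698

1: (17−1)·2.44² = 16·5.9536 = 95.2576
2: (11−1)·2.34² = 10·5.4756 = 54.756
Numerator = 150.0136; denominator = Σ(nₕ−1) = 26.
s²ₚ = 150.0136/26 = 5.769754... → 5.7698.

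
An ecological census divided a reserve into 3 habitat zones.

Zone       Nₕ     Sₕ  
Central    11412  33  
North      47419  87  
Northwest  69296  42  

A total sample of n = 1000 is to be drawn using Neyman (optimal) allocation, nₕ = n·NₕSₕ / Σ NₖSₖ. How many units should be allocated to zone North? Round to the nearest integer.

557

Σ NₕSₕ = 11412·33 + 47419·87 + 69296·42 = 7412481.
Share for North: 4125453/7412481 = 0.55655.
n_North = 1000 × 0.55655 = 556.555... → 557.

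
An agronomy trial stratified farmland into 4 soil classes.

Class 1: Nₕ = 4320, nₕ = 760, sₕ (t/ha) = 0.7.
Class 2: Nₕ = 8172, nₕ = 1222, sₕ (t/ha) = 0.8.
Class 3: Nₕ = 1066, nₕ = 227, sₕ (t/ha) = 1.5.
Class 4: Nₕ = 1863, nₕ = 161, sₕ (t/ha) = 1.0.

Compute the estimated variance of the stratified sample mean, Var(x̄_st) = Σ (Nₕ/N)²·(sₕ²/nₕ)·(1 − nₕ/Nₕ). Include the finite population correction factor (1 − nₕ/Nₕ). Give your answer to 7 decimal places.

N = 15421; Wₕ = Nₕ/N.
class 1: (4320/15421)²·0.7²/760·(1 − 760/4320) = 0.0000416957
class 2: (8172/15421)²·0.8²/1222·(1 − 1222/8172) = 0.0001250826
class 3: (1066/15421)²·1.5²/227·(1 − 227/1066) = 0.0000372778
class 4: (1863/15421)²·1.0²/161·(1 − 161/1863) = 0.0000828174
Sum = 0.0002868735 → 0.0002869.

0.0002869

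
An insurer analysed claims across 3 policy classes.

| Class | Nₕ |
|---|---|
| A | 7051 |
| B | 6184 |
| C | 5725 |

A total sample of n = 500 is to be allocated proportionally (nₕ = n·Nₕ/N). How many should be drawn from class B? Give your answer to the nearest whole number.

163

N = 7051 + 6184 + 5725 = 18960.
n_B = 500·6184/18960 = 163.080... → 163.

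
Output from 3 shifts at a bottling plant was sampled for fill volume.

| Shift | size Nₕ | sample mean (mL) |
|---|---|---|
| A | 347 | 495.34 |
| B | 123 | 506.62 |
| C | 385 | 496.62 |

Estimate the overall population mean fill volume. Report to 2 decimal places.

497.54

N = 855; weights Wₕ = Nₕ/N = (0.4058, 0.1439, 0.4503).
x̄_st = Σ Wₕ·x̄ₕ = 0.4058·495.34 + 0.1439·506.62 + 0.4503·496.62 ≈ 497.5391...
→ 497.54.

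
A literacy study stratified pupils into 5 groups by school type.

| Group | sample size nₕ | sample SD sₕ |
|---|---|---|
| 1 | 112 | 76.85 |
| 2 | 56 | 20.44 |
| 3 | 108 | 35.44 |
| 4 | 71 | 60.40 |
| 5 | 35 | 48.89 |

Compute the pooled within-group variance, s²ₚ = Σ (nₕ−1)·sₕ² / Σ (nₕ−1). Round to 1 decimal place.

Degrees of freedom: 111 + 55 + 107 + 70 + 34 = 377.
Σ(nₕ−1)sₕ² = 111·5905.9225 + 55·417.7936 + 107·1255.9936 + 70·3648.16 + 34·2390.2321 = 1149566.4521.
s²ₚ = 1149566.4521 / 377 = 3049.248... → 3049.2.

3049.2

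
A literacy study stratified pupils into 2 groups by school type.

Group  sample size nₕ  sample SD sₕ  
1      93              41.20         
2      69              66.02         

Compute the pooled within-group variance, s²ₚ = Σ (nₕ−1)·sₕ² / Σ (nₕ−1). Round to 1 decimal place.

2828.5

Degrees of freedom: 92 + 68 = 160.
Σ(nₕ−1)sₕ² = 92·1697.44 + 68·4358.6404 = 452552.0272.
s²ₚ = 452552.0272 / 160 = 2828.450... → 2828.5.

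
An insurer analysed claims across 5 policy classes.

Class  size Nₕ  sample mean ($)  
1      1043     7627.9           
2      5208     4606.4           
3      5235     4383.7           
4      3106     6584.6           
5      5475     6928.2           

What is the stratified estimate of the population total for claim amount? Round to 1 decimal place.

1: 1043·7627.9 = 7955899.7
2: 5208·4606.4 = 23990131.2
3: 5235·4383.7 = 22948669.5
4: 3106·6584.6 = 20451767.6
5: 5475·6928.2 = 37931895
τ̂ = Σ Nₕx̄ₕ = 113278363.0.

113278363.0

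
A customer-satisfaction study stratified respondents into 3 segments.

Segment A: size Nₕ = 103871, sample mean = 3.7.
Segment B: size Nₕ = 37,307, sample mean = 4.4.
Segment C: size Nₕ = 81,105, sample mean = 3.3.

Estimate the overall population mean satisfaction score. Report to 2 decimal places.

N = 222283; weights Wₕ = Nₕ/N = (0.4673, 0.1678, 0.3649).
x̄_st = Σ Wₕ·x̄ₕ = 0.4673·3.7 + 0.1678·4.4 + 0.3649·3.3 ≈ 3.6715...
→ 3.67.

3.67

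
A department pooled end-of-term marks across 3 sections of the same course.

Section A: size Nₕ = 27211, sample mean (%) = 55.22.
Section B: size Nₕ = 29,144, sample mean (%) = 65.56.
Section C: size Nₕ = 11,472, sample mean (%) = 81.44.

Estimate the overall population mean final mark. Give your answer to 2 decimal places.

x̄_st = (Σ Nₕx̄ₕ) / (Σ Nₕ) = (27211·55.22 + 29144·65.56 + 11472·81.44) / 67827
= 4347551.74 / 67827 = 64.0977... → 64.10.

64.10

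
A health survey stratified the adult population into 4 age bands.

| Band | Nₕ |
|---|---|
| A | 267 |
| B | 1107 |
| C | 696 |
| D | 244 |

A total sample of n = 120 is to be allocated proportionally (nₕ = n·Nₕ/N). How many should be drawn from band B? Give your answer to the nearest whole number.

Share of band B = 1107/2314 = 0.47839.
Allocate 120 × 0.47839 = 57.407... → 57.

57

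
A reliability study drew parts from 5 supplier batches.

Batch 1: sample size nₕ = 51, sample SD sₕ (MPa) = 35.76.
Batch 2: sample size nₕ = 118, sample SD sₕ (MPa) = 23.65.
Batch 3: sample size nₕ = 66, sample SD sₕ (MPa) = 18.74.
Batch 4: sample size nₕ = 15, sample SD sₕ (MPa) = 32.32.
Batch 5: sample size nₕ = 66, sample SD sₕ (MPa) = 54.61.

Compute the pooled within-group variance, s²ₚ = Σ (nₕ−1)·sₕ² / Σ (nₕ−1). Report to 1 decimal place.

1159.7

Degrees of freedom: 50 + 117 + 65 + 14 + 65 = 311.
Σ(nₕ−1)sₕ² = 50·1278.7776 + 117·559.3225 + 65·351.1876 + 14·1044.5824 + 65·2982.2521 = 360677.3466.
s²ₚ = 360677.3466 / 311 = 1159.734... → 1159.7.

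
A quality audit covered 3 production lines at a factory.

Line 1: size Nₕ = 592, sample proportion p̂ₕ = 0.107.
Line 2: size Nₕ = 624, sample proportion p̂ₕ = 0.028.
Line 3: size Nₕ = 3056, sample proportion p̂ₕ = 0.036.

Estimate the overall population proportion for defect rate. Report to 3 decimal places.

Wₕ = Nₕ/N with N = 4272: 0.1386, 0.1461, 0.7154.
p̂_st = 0.1386·0.107 + 0.1461·0.028 + 0.7154·0.036 ≈ 0.04467... → 0.045.

0.045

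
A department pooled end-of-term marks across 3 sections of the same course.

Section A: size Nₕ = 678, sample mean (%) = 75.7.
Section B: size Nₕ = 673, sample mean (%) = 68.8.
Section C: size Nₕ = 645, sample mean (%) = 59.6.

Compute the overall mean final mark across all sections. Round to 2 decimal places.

x̄_st = (Σ Nₕx̄ₕ) / (Σ Nₕ) = (678·75.7 + 673·68.8 + 645·59.6) / 1996
= 136069 / 1996 = 68.1708... → 68.17.

68.17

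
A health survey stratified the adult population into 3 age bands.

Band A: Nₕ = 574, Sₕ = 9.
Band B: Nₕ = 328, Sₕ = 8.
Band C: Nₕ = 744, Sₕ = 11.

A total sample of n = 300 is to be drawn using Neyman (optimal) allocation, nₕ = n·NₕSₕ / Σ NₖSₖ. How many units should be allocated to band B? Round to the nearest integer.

A: NₕSₕ = 574·9 = 5166
B: NₕSₕ = 328·8 = 2624
C: NₕSₕ = 744·11 = 8184
Σ NₕSₕ = 15974.
n_B = 300·2624/15974 = 49.280... → 49.

49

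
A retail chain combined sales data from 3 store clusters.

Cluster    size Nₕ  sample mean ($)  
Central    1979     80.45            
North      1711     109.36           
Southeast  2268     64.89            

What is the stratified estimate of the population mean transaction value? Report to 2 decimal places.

x̄_st = (Σ Nₕx̄ₕ) / (Σ Nₕ) = (1979·80.45 + 1711·109.36 + 2268·64.89) / 5958
= 493496.03 / 5958 = 82.8291... → 82.83.

82.83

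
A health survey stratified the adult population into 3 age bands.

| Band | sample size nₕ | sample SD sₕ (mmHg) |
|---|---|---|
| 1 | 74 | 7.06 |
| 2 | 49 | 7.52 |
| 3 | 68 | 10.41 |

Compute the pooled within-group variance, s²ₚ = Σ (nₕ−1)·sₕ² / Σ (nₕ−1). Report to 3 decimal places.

72.413

Degrees of freedom: 73 + 48 + 67 = 188.
Σ(nₕ−1)sₕ² = 73·49.8436 + 48·56.5504 + 67·108.3681 = 13613.6647.
s²ₚ = 13613.6647 / 188 = 72.41311... → 72.413.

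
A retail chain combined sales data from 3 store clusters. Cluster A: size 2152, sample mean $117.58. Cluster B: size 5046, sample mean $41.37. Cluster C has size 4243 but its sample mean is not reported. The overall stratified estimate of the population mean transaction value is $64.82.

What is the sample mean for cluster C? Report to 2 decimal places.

65.95

Σ Nₕx̄ₕ = N·μ, so 4243·x̄_C = 11441·64.82 − (2152·117.58 + 5046·41.37).
= 741605.62 − 461785.18 = 279820.44.
x̄_C = 279820.44 / 4243 = 65.9487... → 65.95.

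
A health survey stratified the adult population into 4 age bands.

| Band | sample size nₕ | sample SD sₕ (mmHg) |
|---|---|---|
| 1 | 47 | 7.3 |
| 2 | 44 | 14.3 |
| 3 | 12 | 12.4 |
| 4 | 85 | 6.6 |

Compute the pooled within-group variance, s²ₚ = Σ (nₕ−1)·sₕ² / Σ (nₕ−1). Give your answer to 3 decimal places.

90.189

Degrees of freedom: 46 + 43 + 11 + 84 = 184.
Σ(nₕ−1)sₕ² = 46·53.29 + 43·204.49 + 11·153.76 + 84·43.56 = 16594.81.
s²ₚ = 16594.81 / 184 = 90.18918... → 90.189.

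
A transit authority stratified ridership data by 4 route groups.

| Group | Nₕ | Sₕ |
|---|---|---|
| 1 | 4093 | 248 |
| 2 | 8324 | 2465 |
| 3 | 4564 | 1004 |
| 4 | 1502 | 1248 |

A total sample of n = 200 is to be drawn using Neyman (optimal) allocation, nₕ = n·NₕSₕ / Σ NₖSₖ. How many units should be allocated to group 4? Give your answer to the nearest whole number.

1: NₕSₕ = 4093·248 = 1015064
2: NₕSₕ = 8324·2465 = 20518660
3: NₕSₕ = 4564·1004 = 4582256
4: NₕSₕ = 1502·1248 = 1874496
Σ NₕSₕ = 27990476.
n_4 = 200·1874496/27990476 = 13.394... → 13.

13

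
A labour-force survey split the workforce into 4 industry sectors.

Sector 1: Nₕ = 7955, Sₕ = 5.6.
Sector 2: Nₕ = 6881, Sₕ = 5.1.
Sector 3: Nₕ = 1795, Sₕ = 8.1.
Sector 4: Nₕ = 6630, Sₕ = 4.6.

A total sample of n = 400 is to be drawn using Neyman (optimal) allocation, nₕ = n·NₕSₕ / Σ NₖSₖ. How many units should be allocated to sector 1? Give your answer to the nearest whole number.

143

Σ NₕSₕ = 7955·5.6 + 6881·5.1 + 1795·8.1 + 6630·4.6 = 124678.6.
Share for 1: 44548/124678.6 = 0.35730.
n_1 = 400 × 0.35730 = 142.921... → 143.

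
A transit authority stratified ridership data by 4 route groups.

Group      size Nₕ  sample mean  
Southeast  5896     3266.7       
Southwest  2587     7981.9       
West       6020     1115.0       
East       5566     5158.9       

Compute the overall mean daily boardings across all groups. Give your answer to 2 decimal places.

x̄_st = (Σ Nₕx̄ₕ) / (Σ Nₕ) = (5896·3266.7 + 2587·7981.9 + 6020·1115.0 + 5566·5158.9) / 20069
= 75336375.9 / 20069 = 3753.8680... → 3753.87.

3753.87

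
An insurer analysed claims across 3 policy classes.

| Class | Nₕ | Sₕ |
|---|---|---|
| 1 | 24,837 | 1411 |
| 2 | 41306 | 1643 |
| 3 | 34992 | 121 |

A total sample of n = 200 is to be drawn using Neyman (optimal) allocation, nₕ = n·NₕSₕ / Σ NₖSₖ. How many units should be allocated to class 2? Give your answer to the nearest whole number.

1: NₕSₕ = 24837·1411 = 35045007
2: NₕSₕ = 41306·1643 = 67865758
3: NₕSₕ = 34992·121 = 4234032
Σ NₕSₕ = 107144797.
n_2 = 200·67865758/107144797 = 126.680... → 127.

127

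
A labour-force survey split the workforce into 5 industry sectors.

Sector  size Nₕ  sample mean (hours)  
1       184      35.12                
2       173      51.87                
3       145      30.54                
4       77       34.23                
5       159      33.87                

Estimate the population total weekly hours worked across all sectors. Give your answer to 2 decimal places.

27884.93

Population total = Σ Nₕ·x̄ₕ (each stratum's size times its mean).
184·35.12 + 173·51.87 + 145·30.54 + 77·34.23 + 159·33.87 = 6462.08 + 8973.51 + 4428.3 + 2635.71 + 5385.33 = 27884.93.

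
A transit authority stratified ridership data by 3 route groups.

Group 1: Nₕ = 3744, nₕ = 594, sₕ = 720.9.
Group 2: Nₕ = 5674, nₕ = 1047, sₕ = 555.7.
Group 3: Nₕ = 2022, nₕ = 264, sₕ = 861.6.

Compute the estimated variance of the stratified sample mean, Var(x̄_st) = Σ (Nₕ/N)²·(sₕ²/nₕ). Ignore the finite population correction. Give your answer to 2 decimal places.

254.11

N = 11440. Term for each stratum: Wₕ²sₕ²/nₕ.
Var(x̄_st) = 93.70942 + 72.55389 + 87.84513 = 254.10844 → 254.11.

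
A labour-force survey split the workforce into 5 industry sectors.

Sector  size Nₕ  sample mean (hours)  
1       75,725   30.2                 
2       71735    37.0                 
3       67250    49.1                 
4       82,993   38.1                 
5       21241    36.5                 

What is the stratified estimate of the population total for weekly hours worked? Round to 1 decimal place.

1: 75725·30.2 = 2286895
2: 71735·37.0 = 2654195
3: 67250·49.1 = 3301975
4: 82993·38.1 = 3162033.3
5: 21241·36.5 = 775296.5
τ̂ = Σ Nₕx̄ₕ = 12180394.8.

12180394.8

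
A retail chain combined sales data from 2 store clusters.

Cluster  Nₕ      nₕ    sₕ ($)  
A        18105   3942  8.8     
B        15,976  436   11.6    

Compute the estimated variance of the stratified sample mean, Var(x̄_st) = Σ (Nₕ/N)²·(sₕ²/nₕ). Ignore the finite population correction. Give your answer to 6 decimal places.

0.073361

N = 34081. Term for each stratum: Wₕ²sₕ²/nₕ.
Var(x̄_st) = 0.005543973 + 0.067817369 = 0.073361342 → 0.073361.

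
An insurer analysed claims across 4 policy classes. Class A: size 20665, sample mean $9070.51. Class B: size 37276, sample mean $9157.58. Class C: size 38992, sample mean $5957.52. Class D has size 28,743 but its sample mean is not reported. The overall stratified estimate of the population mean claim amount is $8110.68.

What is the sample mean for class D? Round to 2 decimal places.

8983.83

Σ Nₕx̄ₕ = N·μ, so 28743·x̄_D = 125676·8110.68 − (20665·9070.51 + 37276·9157.58 + 38992·5957.52).
= 1019317819.68 − 761095661.07 = 258222158.61.
x̄_D = 258222158.61 / 28743 = 8983.8277... → 8983.83.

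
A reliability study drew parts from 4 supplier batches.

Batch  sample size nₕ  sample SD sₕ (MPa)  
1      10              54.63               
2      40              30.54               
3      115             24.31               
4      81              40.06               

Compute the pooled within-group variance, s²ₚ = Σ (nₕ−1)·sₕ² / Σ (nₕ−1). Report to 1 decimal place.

1070.2

1: (10−1)·54.63² = 9·2984.4369 = 26859.9321
2: (40−1)·30.54² = 39·932.6916 = 36374.9724
3: (115−1)·24.31² = 114·590.9761 = 67371.2754
4: (81−1)·40.06² = 80·1604.8036 = 128384.288
Numerator = 258990.4679; denominator = Σ(nₕ−1) = 242.
s²ₚ = 258990.4679/242 = 1070.209... → 1070.2.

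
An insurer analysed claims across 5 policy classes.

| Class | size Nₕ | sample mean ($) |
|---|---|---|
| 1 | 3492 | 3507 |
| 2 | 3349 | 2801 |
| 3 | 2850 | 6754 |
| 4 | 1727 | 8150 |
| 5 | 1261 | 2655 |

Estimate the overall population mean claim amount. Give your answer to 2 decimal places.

N = 12679; weights Wₕ = Nₕ/N = (0.2754, 0.2641, 0.2248, 0.1362, 0.0995).
x̄_st = Σ Wₕ·x̄ₕ = 0.2754·3507 + 0.2641·2801 + 0.2248·6754 + 0.1362·8150 + 0.0995·2655 ≈ 4598.0675...
→ 4598.07.

4598.07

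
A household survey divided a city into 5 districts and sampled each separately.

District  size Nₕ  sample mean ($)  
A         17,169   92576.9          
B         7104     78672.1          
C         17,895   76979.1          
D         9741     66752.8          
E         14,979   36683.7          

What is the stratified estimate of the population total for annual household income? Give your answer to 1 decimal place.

A: 17169·92576.9 = 1589452796.1
B: 7104·78672.1 = 558886598.4
C: 17895·76979.1 = 1377540994.5
D: 9741·66752.8 = 650239024.8
E: 14979·36683.7 = 549485142.3
τ̂ = Σ Nₕx̄ₕ = 4725604556.1.

4725604556.1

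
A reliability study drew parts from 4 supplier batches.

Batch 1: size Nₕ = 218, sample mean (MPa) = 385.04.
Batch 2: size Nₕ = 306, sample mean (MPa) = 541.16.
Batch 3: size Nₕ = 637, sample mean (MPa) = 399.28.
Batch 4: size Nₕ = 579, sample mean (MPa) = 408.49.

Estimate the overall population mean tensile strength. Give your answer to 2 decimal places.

N = 1740; weights Wₕ = Nₕ/N = (0.1253, 0.1759, 0.3661, 0.3328).
x̄_st = Σ Wₕ·x̄ₕ = 0.1253·385.04 + 0.1759·541.16 + 0.3661·399.28 + 0.3328·408.49 ≈ 425.5119...
→ 425.51.

425.51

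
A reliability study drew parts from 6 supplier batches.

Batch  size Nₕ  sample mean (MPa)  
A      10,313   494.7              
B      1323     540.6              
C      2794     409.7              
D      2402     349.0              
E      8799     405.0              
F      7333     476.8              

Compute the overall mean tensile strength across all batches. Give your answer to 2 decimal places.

N = 10313 + 1323 + 2794 + 2402 + 8799 + 7333 = 32964.
The stratified mean weights each stratum mean by its population share Nₕ/N.
Σ Nₕx̄ₕ = 10313·494.7 + 1323·540.6 + 2794·409.7 + 2402·349.0 + 8799·405.0 + 7333·476.8 = 5101841.1 + 715213.8 + 1144701.8 + 838298 + 3563595 + 3496374.4 = 14860024.1.
Divide by N: 14860024.1 / 32964 = 450.7955... → 450.80.

450.80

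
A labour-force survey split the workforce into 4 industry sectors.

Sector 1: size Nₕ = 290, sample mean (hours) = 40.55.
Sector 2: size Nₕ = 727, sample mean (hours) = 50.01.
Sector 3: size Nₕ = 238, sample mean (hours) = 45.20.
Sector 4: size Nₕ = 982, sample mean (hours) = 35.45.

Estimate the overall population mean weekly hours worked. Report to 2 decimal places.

41.88

x̄_st = (Σ Nₕx̄ₕ) / (Σ Nₕ) = (290·40.55 + 727·50.01 + 238·45.20 + 982·35.45) / 2237
= 93686.27 / 2237 = 41.8803... → 41.88.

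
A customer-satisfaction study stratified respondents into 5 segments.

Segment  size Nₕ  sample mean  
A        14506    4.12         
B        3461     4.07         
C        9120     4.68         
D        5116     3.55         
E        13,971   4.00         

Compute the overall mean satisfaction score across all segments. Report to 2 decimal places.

4.13

N = 14506 + 3461 + 9120 + 5116 + 13971 = 46174.
Overall mean = Σ (Nₕ/N)·x̄ₕ — weight by population share, not a simple average.
Σ Nₕx̄ₕ = 14506·4.12 + 3461·4.07 + 9120·4.68 + 5116·3.55 + 13971·4.00 = 59764.72 + 14086.27 + 42681.6 + 18161.8 + 55884 = 190578.39.
Divide by N: 190578.39 / 46174 = 4.1274... → 4.13.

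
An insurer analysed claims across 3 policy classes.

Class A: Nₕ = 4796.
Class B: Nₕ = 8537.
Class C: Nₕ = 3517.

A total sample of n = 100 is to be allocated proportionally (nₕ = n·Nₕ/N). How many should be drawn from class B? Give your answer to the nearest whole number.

51

Share of class B = 8537/16850 = 0.50665.
Allocate 100 × 0.50665 = 50.665... → 51.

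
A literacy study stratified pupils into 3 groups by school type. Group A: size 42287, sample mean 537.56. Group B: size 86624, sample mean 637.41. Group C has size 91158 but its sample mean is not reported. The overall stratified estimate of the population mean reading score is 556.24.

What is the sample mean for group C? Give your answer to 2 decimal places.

Σ Nₕx̄ₕ = N·μ, so 91158·x̄_C = 220069·556.24 − (42287·537.56 + 86624·637.41).
= 122411180.56 − 77946803.56 = 44464377.
x̄_C = 44464377 / 91158 = 487.7726... → 487.77.

487.77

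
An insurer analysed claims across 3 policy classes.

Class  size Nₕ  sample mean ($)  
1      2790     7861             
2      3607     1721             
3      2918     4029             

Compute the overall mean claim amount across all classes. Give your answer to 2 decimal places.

x̄_st = (Σ Nₕx̄ₕ) / (Σ Nₕ) = (2790·7861 + 3607·1721 + 2918·4029) / 9315
= 39896459 / 9315 = 4283.0337... → 4283.03.

4283.03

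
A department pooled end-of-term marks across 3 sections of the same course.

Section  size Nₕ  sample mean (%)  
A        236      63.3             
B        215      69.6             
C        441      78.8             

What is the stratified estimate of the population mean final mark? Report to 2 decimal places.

72.48

N = 892; weights Wₕ = Nₕ/N = (0.2646, 0.2410, 0.4944).
x̄_st = Σ Wₕ·x̄ₕ = 0.2646·63.3 + 0.2410·69.6 + 0.4944·78.8 ≈ 72.4816...
→ 72.48.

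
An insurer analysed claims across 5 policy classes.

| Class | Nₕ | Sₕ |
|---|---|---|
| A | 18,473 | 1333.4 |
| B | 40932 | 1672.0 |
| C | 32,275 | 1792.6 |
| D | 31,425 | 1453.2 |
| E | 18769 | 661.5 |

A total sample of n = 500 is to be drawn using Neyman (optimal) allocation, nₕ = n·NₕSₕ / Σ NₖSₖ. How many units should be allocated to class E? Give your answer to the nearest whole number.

30

A: NₕSₕ = 18473·1333.4 = 24631898.2
B: NₕSₕ = 40932·1672.0 = 68438304
C: NₕSₕ = 32275·1792.6 = 57856165
D: NₕSₕ = 31425·1453.2 = 45666810
E: NₕSₕ = 18769·661.5 = 12415693.5
Σ NₕSₕ = 209008870.7.
n_E = 500·12415693.5/209008870.7 = 29.701... → 30.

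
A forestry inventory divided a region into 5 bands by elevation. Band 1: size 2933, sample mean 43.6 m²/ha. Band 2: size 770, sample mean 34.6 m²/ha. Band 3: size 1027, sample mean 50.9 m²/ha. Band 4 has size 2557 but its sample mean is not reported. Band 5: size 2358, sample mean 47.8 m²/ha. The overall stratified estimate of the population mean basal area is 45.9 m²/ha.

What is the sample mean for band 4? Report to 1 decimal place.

Σ Nₕx̄ₕ = N·μ, so 2557·x̄_4 = 9645·45.9 − (2933·43.6 + 770·34.6 + 1027·50.9 + 2358·47.8).
= 442705.5 − 319507.5 = 123198.
x̄_4 = 123198 / 2557 = 48.181... → 48.2.

48.2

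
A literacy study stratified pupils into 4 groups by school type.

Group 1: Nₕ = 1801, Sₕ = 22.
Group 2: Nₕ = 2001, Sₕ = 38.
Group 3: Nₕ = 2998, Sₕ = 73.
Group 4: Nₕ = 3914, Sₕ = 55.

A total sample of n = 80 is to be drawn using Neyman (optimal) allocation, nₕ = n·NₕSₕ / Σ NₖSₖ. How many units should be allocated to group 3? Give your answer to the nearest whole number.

32

Σ NₕSₕ = 1801·22 + 2001·38 + 2998·73 + 3914·55 = 549784.
Share for 3: 218854/549784 = 0.39807.
n_3 = 80 × 0.39807 = 31.846... → 32.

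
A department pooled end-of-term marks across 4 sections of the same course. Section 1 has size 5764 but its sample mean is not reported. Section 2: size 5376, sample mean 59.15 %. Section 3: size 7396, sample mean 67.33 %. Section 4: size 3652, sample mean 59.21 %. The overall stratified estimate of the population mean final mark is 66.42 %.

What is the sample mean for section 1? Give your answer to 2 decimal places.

Σ Nₕx̄ₕ = N·μ, so 5764·x̄_1 = 22188·66.42 − (5376·59.15 + 7396·67.33 + 3652·59.21).
= 1473726.96 − 1032198 = 441528.96.
x̄_1 = 441528.96 / 5764 = 76.6011... → 76.60.

76.60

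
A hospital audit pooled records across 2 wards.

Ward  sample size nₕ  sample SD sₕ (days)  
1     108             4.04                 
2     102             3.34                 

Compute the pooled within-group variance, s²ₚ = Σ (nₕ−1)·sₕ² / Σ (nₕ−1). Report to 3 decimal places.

13.813

1: (108−1)·4.04² = 107·16.3216 = 1746.4112
2: (102−1)·3.34² = 101·11.1556 = 1126.7156
Numerator = 2873.1268; denominator = Σ(nₕ−1) = 208.
s²ₚ = 2873.1268/208 = 13.81311... → 13.813.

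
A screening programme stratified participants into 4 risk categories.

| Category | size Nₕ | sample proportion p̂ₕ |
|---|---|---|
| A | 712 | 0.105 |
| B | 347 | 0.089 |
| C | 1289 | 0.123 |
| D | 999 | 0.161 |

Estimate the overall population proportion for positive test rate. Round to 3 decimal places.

0.127

N = 712 + 347 + 1289 + 999 = 3347.
Overall proportion = Σ (Nₕ/N)·p̂ₕ.
Σ Nₕp̂ₕ = 74.76 + 30.883 + 158.547 + 160.839 = 425.029.
425.029 / 3347 = 0.12699... → 0.127.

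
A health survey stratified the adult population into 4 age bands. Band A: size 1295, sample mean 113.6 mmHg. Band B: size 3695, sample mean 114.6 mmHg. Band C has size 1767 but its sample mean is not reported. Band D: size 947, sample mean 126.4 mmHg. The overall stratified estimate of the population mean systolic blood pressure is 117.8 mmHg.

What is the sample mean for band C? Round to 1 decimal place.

N = 1295 + 3695 + 1767 + 947 = 7704.
Overall total = μ·N = 117.8·7704 = 907531.2.
Subtract the known strata: 1295·113.6 + 3695·114.6 + 947·126.4 = 690259.8.
Remaining total for band C: 907531.2 − 690259.8 = 217271.4.
Divide by its size: 217271.4 / 1767 = 122.961... → 123.0.

123.0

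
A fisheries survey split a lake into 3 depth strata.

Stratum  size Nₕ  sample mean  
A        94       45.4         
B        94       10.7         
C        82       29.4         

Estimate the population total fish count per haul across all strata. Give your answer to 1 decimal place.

7684.2

A: 94·45.4 = 4267.6
B: 94·10.7 = 1005.8
C: 82·29.4 = 2410.8
τ̂ = Σ Nₕx̄ₕ = 7684.2.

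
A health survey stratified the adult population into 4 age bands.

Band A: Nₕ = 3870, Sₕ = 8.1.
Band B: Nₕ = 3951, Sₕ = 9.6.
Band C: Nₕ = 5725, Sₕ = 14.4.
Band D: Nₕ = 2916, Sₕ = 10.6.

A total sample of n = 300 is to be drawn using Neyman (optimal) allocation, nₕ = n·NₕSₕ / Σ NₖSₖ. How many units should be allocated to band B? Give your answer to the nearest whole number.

Σ NₕSₕ = 3870·8.1 + 3951·9.6 + 5725·14.4 + 2916·10.6 = 182626.2.
Share for B: 37929.6/182626.2 = 0.20769.
n_B = 300 × 0.20769 = 62.307... → 62.

62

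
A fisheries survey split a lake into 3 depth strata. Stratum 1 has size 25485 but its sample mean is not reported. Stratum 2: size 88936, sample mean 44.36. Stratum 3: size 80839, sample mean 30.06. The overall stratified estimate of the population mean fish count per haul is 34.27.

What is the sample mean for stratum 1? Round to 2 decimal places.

12.41

Σ Nₕx̄ₕ = N·μ, so 25485·x̄_1 = 195260·34.27 − (88936·44.36 + 80839·30.06).
= 6691560.2 − 6375221.3 = 316338.9.
x̄_1 = 316338.9 / 25485 = 12.4127... → 12.41.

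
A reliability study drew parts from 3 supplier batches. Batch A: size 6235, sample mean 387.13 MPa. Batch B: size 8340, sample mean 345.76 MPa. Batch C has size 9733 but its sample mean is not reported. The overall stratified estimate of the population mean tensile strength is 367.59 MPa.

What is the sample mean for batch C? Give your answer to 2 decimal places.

373.78

N = 6235 + 8340 + 9733 = 24308.
Overall total = μ·N = 367.59·24308 = 8935377.72.
Subtract the known strata: 6235·387.13 + 8340·345.76 = 5297393.95.
Remaining total for batch C: 8935377.72 − 5297393.95 = 3637983.77.
Divide by its size: 3637983.77 / 9733 = 373.7783... → 373.78.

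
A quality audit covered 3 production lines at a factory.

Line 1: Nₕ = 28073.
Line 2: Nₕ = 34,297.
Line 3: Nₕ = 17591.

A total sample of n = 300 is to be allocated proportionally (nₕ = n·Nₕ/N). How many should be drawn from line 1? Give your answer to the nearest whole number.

105

Share of line 1 = 28073/79961 = 0.35108.
Allocate 300 × 0.35108 = 105.325... → 105.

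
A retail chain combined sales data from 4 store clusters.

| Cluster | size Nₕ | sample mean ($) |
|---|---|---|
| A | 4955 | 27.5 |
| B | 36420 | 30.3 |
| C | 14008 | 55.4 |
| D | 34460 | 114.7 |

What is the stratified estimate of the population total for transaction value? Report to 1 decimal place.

5968393.7

Estimate total by summing Nₕ·x̄ₕ over strata.
4955·27.5 + 36420·30.3 + 14008·55.4 + 34460·114.7 = 136262.5 + 1103526 + 776043.2 + 3952562 = 5968393.7.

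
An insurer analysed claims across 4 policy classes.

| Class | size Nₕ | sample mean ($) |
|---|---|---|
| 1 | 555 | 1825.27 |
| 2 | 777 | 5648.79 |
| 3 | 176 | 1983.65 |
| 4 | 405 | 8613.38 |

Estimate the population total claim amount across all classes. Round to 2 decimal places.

9239675.98

Estimate total by summing Nₕ·x̄ₕ over strata.
555·1825.27 + 777·5648.79 + 176·1983.65 + 405·8613.38 = 1013024.85 + 4389109.83 + 349122.4 + 3488418.9 = 9239675.98.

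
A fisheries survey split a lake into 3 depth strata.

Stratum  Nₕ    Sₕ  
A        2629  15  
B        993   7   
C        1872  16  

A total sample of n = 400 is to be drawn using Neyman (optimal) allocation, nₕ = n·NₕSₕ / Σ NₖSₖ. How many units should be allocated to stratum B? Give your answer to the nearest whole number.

A: NₕSₕ = 2629·15 = 39435
B: NₕSₕ = 993·7 = 6951
C: NₕSₕ = 1872·16 = 29952
Σ NₕSₕ = 76338.
n_B = 400·6951/76338 = 36.422... → 36.

36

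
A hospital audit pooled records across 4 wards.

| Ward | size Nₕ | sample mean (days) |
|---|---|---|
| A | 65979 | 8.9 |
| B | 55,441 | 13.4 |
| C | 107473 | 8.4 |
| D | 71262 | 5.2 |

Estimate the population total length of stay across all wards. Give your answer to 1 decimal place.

A: 65979·8.9 = 587213.1
B: 55441·13.4 = 742909.4
C: 107473·8.4 = 902773.2
D: 71262·5.2 = 370562.4
τ̂ = Σ Nₕx̄ₕ = 2603458.1.

2603458.1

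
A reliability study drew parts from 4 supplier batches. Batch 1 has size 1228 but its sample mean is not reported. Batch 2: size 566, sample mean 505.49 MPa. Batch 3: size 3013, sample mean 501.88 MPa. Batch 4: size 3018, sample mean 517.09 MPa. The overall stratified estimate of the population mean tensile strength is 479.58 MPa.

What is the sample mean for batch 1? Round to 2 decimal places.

320.74

Σ Nₕx̄ₕ = N·μ, so 1228·x̄_1 = 7825·479.58 − (566·505.49 + 3013·501.88 + 3018·517.09).
= 3752713.5 − 3358849.4 = 393864.1.
x̄_1 = 393864.1 / 1228 = 320.7362... → 320.74.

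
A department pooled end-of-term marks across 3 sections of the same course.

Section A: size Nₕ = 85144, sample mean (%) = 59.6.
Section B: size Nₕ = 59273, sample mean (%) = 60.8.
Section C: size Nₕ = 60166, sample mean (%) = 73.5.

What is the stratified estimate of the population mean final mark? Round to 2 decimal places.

64.04

N = 85144 + 59273 + 60166 = 204583.
The stratified mean weights each stratum mean by its population share Nₕ/N.
Σ Nₕx̄ₕ = 85144·59.6 + 59273·60.8 + 60166·73.5 = 5074582.4 + 3603798.4 + 4422201 = 13100581.8.
Divide by N: 13100581.8 / 204583 = 64.0355... → 64.04.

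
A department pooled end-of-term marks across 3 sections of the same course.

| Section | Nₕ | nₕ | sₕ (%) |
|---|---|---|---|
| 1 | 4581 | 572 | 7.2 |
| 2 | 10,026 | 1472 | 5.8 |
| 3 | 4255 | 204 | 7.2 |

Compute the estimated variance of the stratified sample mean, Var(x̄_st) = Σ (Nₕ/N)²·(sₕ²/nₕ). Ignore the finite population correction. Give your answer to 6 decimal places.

N = 18862; Wₕ = Nₕ/N.
section 1: (4581/18862)²·7.2²/572 = 0.005345817
section 2: (10026/18862)²·5.8²/1472 = 0.006456960
section 3: (4255/18862)²·7.2²/204 = 0.012931785
Sum = 0.024734562 → 0.024735.

0.024735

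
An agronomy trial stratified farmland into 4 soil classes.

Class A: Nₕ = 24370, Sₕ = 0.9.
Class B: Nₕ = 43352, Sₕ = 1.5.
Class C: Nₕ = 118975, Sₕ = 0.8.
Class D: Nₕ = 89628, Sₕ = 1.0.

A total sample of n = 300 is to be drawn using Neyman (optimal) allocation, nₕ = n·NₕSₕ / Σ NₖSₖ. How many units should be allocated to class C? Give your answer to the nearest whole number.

Σ NₕSₕ = 24370·0.9 + 43352·1.5 + 118975·0.8 + 89628·1.0 = 271769.
Share for C: 95180/271769 = 0.35022.
n_C = 300 × 0.35022 = 105.067... → 105.

105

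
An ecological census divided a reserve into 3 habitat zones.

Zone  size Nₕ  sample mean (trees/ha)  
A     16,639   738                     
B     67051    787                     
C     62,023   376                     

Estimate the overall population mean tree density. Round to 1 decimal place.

N = 16639 + 67051 + 62023 = 145713.
Overall mean = Σ (Nₕ/N)·x̄ₕ — weight by population share, not a simple average.
Σ Nₕx̄ₕ = 16639·738 + 67051·787 + 62023·376 = 12279582 + 52769137 + 23320648 = 88369367.
Divide by N: 88369367 / 145713 = 606.462... → 606.5.

606.5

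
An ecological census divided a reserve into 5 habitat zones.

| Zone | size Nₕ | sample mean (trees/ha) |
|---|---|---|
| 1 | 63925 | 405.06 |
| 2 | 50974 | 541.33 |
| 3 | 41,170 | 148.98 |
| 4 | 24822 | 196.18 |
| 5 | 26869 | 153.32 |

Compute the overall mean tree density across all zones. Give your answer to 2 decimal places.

330.24

N = 207760; weights Wₕ = Nₕ/N = (0.3077, 0.2454, 0.1982, 0.1195, 0.1293).
x̄_st = Σ Wₕ·x̄ₕ = 0.3077·405.06 + 0.2454·541.33 + 0.1982·148.98 + 0.1195·196.18 + 0.1293·153.32 ≈ 330.2361...
→ 330.24.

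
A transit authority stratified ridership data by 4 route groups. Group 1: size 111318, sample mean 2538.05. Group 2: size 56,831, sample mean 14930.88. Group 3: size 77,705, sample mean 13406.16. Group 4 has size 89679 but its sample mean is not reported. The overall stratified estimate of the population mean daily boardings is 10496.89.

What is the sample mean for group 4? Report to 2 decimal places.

15045.44

N = 111318 + 56831 + 77705 + 89679 = 335533.
Overall total = μ·N = 10496.89·335533 = 3522052992.37.
Subtract the known strata: 111318·2538.05 + 56831·14930.88 + 77705·13406.16 = 2172793153.98.
Remaining total for group 4: 3522052992.37 − 2172793153.98 = 1349259838.39.
Divide by its size: 1349259838.39 / 89679 = 15045.4380... → 15045.44.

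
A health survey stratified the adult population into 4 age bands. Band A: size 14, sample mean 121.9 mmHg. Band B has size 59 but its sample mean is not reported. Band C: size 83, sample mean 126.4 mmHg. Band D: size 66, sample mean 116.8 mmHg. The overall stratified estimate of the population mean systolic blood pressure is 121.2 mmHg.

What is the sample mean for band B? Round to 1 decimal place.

N = 14 + 59 + 83 + 66 = 222.
Overall total = μ·N = 121.2·222 = 26906.4.
Subtract the known strata: 14·121.9 + 83·126.4 + 66·116.8 = 19906.6.
Remaining total for band B: 26906.4 − 19906.6 = 6999.8.
Divide by its size: 6999.8 / 59 = 118.641... → 118.6.

118.6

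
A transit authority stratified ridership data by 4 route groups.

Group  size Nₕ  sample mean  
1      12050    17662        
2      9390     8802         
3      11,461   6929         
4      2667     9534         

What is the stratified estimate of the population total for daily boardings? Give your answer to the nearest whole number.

Estimate total by summing Nₕ·x̄ₕ over strata.
12050·17662 + 9390·8802 + 11461·6929 + 2667·9534 = 212827100 + 82650780 + 79413269 + 25427178 = 400318327.

400318327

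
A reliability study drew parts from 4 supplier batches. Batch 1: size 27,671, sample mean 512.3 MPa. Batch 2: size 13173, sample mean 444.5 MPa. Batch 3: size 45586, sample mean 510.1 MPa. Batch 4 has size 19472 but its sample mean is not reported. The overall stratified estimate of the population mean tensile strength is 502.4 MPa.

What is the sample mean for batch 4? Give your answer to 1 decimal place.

Σ Nₕx̄ₕ = N·μ, so 19472·x̄_4 = 105902·502.4 − (27671·512.3 + 13173·444.5 + 45586·510.1).
= 53205164.8 − 43284670.4 = 9920494.4.
x̄_4 = 9920494.4 / 19472 = 509.475... → 509.5.

509.5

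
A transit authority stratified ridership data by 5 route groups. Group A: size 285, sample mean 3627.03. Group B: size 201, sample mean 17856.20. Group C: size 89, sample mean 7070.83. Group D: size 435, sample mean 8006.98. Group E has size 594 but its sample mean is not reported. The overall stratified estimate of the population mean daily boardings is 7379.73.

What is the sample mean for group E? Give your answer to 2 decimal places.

5222.13

Σ Nₕx̄ₕ = N·μ, so 594·x̄_E = 1604·7379.73 − (285·3627.03 + 201·17856.20 + 89·7070.83 + 435·8006.98).
= 11837086.92 − 8735139.92 = 3101947.
x̄_E = 3101947 / 594 = 5222.1330... → 5222.13.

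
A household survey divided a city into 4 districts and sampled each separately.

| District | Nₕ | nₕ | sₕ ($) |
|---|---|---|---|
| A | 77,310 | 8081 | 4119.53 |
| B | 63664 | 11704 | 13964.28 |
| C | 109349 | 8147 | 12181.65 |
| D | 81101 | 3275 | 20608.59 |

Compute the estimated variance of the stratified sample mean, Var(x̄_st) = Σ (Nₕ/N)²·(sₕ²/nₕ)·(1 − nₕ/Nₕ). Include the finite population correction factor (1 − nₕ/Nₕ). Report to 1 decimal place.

N = 331424; Wₕ = Nₕ/N.
district A: (77310/331424)²·4119.53²/8081·(1 − 8081/77310) = 102.3260
district B: (63664/331424)²·13964.28²/11704·(1 − 11704/63664) = 501.7622
district C: (109349/331424)²·12181.65²/8147·(1 − 8147/109349) = 1835.0611
district D: (81101/331424)²·20608.59²/3275·(1 − 3275/81101) = 7451.9214
Sum = 9891.0706 → 9891.1.

9891.1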